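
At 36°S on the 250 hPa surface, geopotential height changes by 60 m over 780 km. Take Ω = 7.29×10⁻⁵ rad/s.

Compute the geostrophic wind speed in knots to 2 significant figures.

17 knots

Coriolis parameter at 36°S:
f = 2Ω sin φ = 2 × 7.29×10⁻⁵ × sin 36° = 8.57×10⁻⁵ s⁻¹
Height gradient: |∂Z/∂n| = 60 m / 780000 m = 7.69×10⁻⁵
On a pressure surface, geostrophic balance gives V_g = (g/f)|∂Z/∂n|:
V_g = 9.81 × 7.69×10⁻⁵ / 8.57×10⁻⁵ = 8.81 m/s
Converting: 8.81 m/s × 1.944 = 17 knots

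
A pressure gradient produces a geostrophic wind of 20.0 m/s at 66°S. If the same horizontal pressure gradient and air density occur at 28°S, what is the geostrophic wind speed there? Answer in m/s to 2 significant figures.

With the same pressure gradient and density, V_g ∝ 1/f ∝ 1/sin φ.
V₂ = V₁ · sin φ₁ / sin φ₂ = 20.0 × sin 66° / sin 28°
V₂ = 20.0 × 0.9135/0.4695 = 39 m/s

39 m/s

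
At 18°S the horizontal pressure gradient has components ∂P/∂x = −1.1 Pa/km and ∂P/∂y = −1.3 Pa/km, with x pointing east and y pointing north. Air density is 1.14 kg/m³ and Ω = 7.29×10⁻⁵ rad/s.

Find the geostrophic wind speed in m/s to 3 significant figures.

33.2 m/s

Coriolis parameter at 18°S:
f = 2Ω sin φ = 2 × 7.29×10⁻⁵ × sin 18° = 4.51×10⁻⁵ s⁻¹
In the Southern Hemisphere f is negative: f = −4.51×10⁻⁵ s⁻¹.
Component geostrophic relations (x east, y north):
u_g = −(1/(fρ)) ∂P/∂y,  v_g = (1/(fρ)) ∂P/∂x
u_g = −(−1.3×10⁻³)/(−4.51×10⁻⁵ × 1.14) = −25.3 m/s;  v_g = (−1.1×10⁻³)/(−4.51×10⁻⁵ × 1.14) = 21.4 m/s
|V_g| = √(u_g² + v_g²) = 33.2 m/s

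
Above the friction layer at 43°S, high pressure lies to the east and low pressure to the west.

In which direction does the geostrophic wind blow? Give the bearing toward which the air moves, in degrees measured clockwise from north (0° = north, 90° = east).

180°

The pressure-gradient force points toward the west (bearing 270°).
Geostrophic balance: in the Southern Hemisphere the Coriolis force deflects motion to the left, so the geostrophic wind blows 90° to the left of the pressure-gradient force (low pressure on the right).
Rotating 270° by 90° counterclockwise gives 180° — the wind blows toward the south.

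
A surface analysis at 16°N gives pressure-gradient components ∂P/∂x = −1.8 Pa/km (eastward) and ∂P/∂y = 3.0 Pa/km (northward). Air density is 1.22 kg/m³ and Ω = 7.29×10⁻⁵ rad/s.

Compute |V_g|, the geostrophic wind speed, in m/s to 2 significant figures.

Coriolis parameter at 16°N:
f = 2Ω sin φ = 2 × 7.29×10⁻⁵ × sin 16° = 4.02×10⁻⁵ s⁻¹
Component geostrophic relations (x east, y north):
u_g = −(1/(fρ)) ∂P/∂y,  v_g = (1/(fρ)) ∂P/∂x
u_g = −(3.0×10⁻³)/(4.02×10⁻⁵ × 1.22) = −61.2 m/s;  v_g = (−1.8×10⁻³)/(4.02×10⁻⁵ × 1.22) = −36.7 m/s
|V_g| = √(u_g² + v_g²) = 71.4 m/s

71 m/s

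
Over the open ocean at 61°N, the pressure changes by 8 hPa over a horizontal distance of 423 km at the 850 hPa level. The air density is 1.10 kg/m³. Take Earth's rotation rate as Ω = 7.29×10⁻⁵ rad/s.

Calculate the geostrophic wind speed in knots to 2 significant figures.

26 knots

Coriolis parameter at 61°N:
f = 2Ω sin φ = 2 × 7.29×10⁻⁵ × sin 61° = 1.28×10⁻⁴ s⁻¹
Pressure gradient: |∂P/∂n| = 800 Pa / 423000 m = 1.89×10⁻³ Pa/m
Geostrophic balance (pressure-gradient force = Coriolis force):
V_g = (1/(fρ)) |∂P/∂n| = 1.89×10⁻³ / (1.28×10⁻⁴ × 1.10) = 13.5 m/s
Converting: 13.5 m/s × 1.944 = 26 knots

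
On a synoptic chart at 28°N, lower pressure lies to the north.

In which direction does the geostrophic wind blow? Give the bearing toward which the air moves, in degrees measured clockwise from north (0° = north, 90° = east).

090°

The pressure-gradient force points toward the north (bearing 000°).
Geostrophic balance: in the Northern Hemisphere the Coriolis force deflects motion to the right, so the geostrophic wind blows 90° to the right of the pressure-gradient force (low pressure on the left).
Rotating 000° by 90° clockwise gives 090° — the wind blows toward the east.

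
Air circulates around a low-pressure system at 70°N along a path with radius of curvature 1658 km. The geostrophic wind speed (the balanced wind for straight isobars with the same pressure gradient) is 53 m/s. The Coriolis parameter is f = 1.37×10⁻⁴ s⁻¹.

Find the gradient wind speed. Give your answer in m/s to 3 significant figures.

44.3 m/s

Around a low, centrifugal force acts outward with Coriolis, so pressure-gradient force balances both:
(1/ρ)|∂P/∂n| = fV + V²/R  →  V² + fR·V − fR·V_g = 0
With fR = 1.37×10⁻⁴ × 1658×10³ m = 227 m/s:
V = [−fR + √((fR)² + 4 fR V_g)]/2 = [−227 + √(227² + 4×227×53)]/2 = 44.3 m/s
Subgeostrophic (V < V_g = 53 m/s), as expected around a low.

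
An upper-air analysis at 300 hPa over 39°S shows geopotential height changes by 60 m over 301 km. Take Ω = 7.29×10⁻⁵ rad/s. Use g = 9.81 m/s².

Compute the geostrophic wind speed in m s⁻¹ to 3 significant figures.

21.3 m s⁻¹

Coriolis parameter at 39°S:
f = 2Ω sin φ = 2 × 7.29×10⁻⁵ × sin 39° = 9.18×10⁻⁵ s⁻¹
Height gradient: |∂Z/∂n| = 60 m / 301000 m = 1.99×10⁻⁴
On a pressure surface, geostrophic balance gives V_g = (g/f)|∂Z/∂n|:
V_g = 9.81 × 1.99×10⁻⁴ / 9.18×10⁻⁵ = 21.3 m/s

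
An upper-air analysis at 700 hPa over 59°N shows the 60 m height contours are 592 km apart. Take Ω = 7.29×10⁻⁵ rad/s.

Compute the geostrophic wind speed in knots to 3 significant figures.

Coriolis parameter at 59°N:
f = 2Ω sin φ = 2 × 7.29×10⁻⁵ × sin 59° = 1.25×10⁻⁴ s⁻¹
Height gradient: |∂Z/∂n| = 60 m / 592000 m = 1.01×10⁻⁴
On a pressure surface, geostrophic balance gives V_g = (g/f)|∂Z/∂n|:
V_g = 9.81 × 1.01×10⁻⁴ / 1.25×10⁻⁴ = 7.96 m/s
Converting: 7.96 m/s × 1.944 = 15.5 knots

15.5 knots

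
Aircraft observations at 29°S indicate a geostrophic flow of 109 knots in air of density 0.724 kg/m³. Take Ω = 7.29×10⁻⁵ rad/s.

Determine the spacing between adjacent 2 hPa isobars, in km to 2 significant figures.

70 km

Coriolis parameter at 29°S:
f = 2Ω sin φ = 2 × 7.29×10⁻⁵ × sin 29° = 7.07×10⁻⁵ s⁻¹
Wind speed in SI: 109 knots = 56.1 m/s
Geostrophic balance rearranged: |∂P/∂n| = f ρ V_g
|∂P/∂n| = 7.07×10⁻⁵ × 0.724 × 56.1 = 2.87×10⁻³ Pa/m
Isobar spacing: Δn = ΔP/|∂P/∂n| = 200 Pa / 2.87×10⁻³ Pa/m = 69694 m ≈ 70 km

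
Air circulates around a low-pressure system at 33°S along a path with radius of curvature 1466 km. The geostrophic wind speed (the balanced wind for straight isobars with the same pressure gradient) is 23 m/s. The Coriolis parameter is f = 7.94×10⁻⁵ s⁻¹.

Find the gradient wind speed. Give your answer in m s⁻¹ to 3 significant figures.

Around a low, centrifugal force acts outward with Coriolis, so pressure-gradient force balances both:
(1/ρ)|∂P/∂n| = fV + V²/R  →  V² + fR·V − fR·V_g = 0
With fR = 7.94×10⁻⁵ × 1466×10³ m = 116 m/s:
V = [−fR + √((fR)² + 4 fR V_g)]/2 = [−116 + √(116² + 4×116×23)]/2 = 19.7 m/s
Subgeostrophic (V < V_g = 23 m/s), as expected around a low.

19.7 m s⁻¹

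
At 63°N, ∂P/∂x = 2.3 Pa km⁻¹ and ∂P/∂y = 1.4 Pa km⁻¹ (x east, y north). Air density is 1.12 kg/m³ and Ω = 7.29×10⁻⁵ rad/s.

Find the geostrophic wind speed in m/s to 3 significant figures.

18.5 m/s

Coriolis parameter at 63°N:
f = 2Ω sin φ = 2 × 7.29×10⁻⁵ × sin 63° = 1.30×10⁻⁴ s⁻¹
Component geostrophic relations (x east, y north):
u_g = −(1/(fρ)) ∂P/∂y,  v_g = (1/(fρ)) ∂P/∂x
u_g = −(1.4×10⁻³)/(1.30×10⁻⁴ × 1.12) = −9.62 m/s;  v_g = (2.3×10⁻³)/(1.30×10⁻⁴ × 1.12) = 15.8 m/s
|V_g| = √(u_g² + v_g²) = 18.5 m/s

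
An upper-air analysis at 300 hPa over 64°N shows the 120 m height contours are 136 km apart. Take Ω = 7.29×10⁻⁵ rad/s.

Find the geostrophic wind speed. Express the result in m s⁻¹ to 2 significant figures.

Coriolis parameter at 64°N:
f = 2Ω sin φ = 2 × 7.29×10⁻⁵ × sin 64° = 1.31×10⁻⁴ s⁻¹
Height gradient: |∂Z/∂n| = 120 m / 136000 m = 8.82×10⁻⁴
On a pressure surface, geostrophic balance gives V_g = (g/f)|∂Z/∂n|:
V_g = 9.81 × 8.82×10⁻⁴ / 1.31×10⁻⁴ = 66.1 m/s

66 m s⁻¹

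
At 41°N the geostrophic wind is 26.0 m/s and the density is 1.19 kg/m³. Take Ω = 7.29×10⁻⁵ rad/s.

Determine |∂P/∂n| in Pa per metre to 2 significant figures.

3.0×10⁻³ Pa/m

Coriolis parameter at 41°N:
f = 2Ω sin φ = 2 × 7.29×10⁻⁵ × sin 41° = 9.57×10⁻⁵ s⁻¹
Geostrophic balance rearranged: |∂P/∂n| = f ρ V_g
|∂P/∂n| = 9.57×10⁻⁵ × 1.19 × 26.0 = 2.96×10⁻³ Pa/m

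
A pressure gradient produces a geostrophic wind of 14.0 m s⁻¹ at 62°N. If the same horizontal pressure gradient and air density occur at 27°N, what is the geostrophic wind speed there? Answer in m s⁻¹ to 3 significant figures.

27.2 m s⁻¹

With the same pressure gradient and density, V_g ∝ 1/f ∝ 1/sin φ.
V₂ = V₁ · sin φ₁ / sin φ₂ = 14.0 × sin 62° / sin 27°
V₂ = 14.0 × 0.8829/0.4540 = 27.2 m s⁻¹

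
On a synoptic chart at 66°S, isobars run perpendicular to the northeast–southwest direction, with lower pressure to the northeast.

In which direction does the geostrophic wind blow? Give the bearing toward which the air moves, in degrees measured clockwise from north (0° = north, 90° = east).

The pressure-gradient force points toward the northeast (bearing 045°).
Geostrophic balance: in the Southern Hemisphere the Coriolis force deflects motion to the left, so the geostrophic wind blows 90° to the left of the pressure-gradient force (low pressure on the right).
Rotating 045° by 90° counterclockwise gives 315° — the wind blows toward the northwest.

315°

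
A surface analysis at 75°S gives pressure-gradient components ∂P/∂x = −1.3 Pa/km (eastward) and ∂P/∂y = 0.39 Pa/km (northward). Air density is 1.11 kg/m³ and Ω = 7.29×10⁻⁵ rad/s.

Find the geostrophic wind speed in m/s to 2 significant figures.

8.7 m/s

Coriolis parameter at 75°S:
f = 2Ω sin φ = 2 × 7.29×10⁻⁵ × sin 75° = 1.41×10⁻⁴ s⁻¹
In the Southern Hemisphere f is negative: f = −1.41×10⁻⁴ s⁻¹.
Component geostrophic relations (x east, y north):
u_g = −(1/(fρ)) ∂P/∂y,  v_g = (1/(fρ)) ∂P/∂x
u_g = −(0.39×10⁻³)/(−1.41×10⁻⁴ × 1.11) = 2.49 m/s;  v_g = (−1.3×10⁻³)/(−1.41×10⁻⁴ × 1.11) = 8.32 m/s
|V_g| = √(u_g² + v_g²) = 8.68 m/s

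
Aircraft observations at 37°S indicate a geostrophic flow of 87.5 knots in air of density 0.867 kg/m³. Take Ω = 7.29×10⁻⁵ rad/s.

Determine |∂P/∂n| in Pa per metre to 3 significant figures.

3.42×10⁻³ Pa/m

Coriolis parameter at 37°S:
f = 2Ω sin φ = 2 × 7.29×10⁻⁵ × sin 37° = 8.77×10⁻⁵ s⁻¹
Wind speed in SI: 87.5 knots = 45.0 m/s
Geostrophic balance rearranged: |∂P/∂n| = f ρ V_g
|∂P/∂n| = 8.77×10⁻⁵ × 0.867 × 45.0 = 3.42×10⁻³ Pa/m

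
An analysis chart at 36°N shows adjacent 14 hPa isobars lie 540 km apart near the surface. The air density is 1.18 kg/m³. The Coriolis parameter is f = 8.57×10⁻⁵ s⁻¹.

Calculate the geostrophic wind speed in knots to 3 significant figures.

Pressure gradient: |∂P/∂n| = 1400 Pa / 540000 m = 2.59×10⁻³ Pa/m
Geostrophic balance (pressure-gradient force = Coriolis force):
V_g = (1/(fρ)) |∂P/∂n| = 2.59×10⁻³ / (8.57×10⁻⁵ × 1.18) = 25.6 m/s
Converting: 25.6 m/s × 1.944 = 49.8 knots

49.8 knots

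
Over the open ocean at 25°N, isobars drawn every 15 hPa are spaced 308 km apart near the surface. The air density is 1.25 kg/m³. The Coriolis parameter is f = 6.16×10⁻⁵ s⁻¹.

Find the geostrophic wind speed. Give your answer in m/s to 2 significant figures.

Pressure gradient: |∂P/∂n| = 1500 Pa / 308000 m = 4.87×10⁻³ Pa/m
Geostrophic balance (pressure-gradient force = Coriolis force):
V_g = (1/(fρ)) |∂P/∂n| = 4.87×10⁻³ / (6.16×10⁻⁵ × 1.25) = 63.2 m/s

63 m/s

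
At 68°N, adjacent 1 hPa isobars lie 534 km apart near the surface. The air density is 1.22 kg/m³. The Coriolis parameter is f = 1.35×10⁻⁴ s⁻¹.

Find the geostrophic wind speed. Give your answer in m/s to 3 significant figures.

Pressure gradient: |∂P/∂n| = 100 Pa / 534000 m = 1.87×10⁻⁴ Pa/m
Geostrophic balance (pressure-gradient force = Coriolis force):
V_g = (1/(fρ)) |∂P/∂n| = 1.87×10⁻⁴ / (1.35×10⁻⁴ × 1.22) = 1.14 m/s

1.14 m/s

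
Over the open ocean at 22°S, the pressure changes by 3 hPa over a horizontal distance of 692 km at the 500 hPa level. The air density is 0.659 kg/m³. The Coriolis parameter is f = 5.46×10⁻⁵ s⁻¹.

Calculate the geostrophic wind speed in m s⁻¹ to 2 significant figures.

12 m s⁻¹

Pressure gradient: |∂P/∂n| = 300 Pa / 692000 m = 4.34×10⁻⁴ Pa/m
Geostrophic balance (pressure-gradient force = Coriolis force):
V_g = (1/(fρ)) |∂P/∂n| = 4.34×10⁻⁴ / (5.46×10⁻⁵ × 0.659) = 12.0 m/s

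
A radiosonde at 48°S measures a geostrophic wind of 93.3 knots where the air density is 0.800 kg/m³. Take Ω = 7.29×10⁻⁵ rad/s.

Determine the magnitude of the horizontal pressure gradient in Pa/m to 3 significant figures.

Coriolis parameter at 48°S:
f = 2Ω sin φ = 2 × 7.29×10⁻⁵ × sin 48° = 1.08×10⁻⁴ s⁻¹
Wind speed in SI: 93.3 knots = 48.0 m/s
Geostrophic balance rearranged: |∂P/∂n| = f ρ V_g
|∂P/∂n| = 1.08×10⁻⁴ × 0.800 × 48.0 = 4.16×10⁻³ Pa/m

4.16×10⁻³ Pa/m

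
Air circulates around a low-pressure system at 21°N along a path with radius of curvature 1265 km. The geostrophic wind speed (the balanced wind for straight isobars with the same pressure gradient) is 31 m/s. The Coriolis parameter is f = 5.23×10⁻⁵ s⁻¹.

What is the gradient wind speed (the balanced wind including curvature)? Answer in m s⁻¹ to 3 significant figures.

Around a low, centrifugal force acts outward with Coriolis, so pressure-gradient force balances both:
(1/ρ)|∂P/∂n| = fV + V²/R  →  V² + fR·V − fR·V_g = 0
With fR = 5.23×10⁻⁵ × 1265×10³ m = 66.2 m/s:
V = [−fR + √((fR)² + 4 fR V_g)]/2 = [−66.2 + √(66.2² + 4×66.2×31)]/2 = 23 m/s
Subgeostrophic (V < V_g = 31 m/s), as expected around a low.

23.0 m s⁻¹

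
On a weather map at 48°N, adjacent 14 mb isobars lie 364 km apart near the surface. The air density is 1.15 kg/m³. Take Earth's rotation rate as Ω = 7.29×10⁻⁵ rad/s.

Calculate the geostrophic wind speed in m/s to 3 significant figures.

Coriolis parameter at 48°N:
f = 2Ω sin φ = 2 × 7.29×10⁻⁵ × sin 48° = 1.08×10⁻⁴ s⁻¹
Pressure gradient: |∂P/∂n| = 1400 Pa / 364000 m = 3.85×10⁻³ Pa/m
Geostrophic balance (pressure-gradient force = Coriolis force):
V_g = (1/(fρ)) |∂P/∂n| = 3.85×10⁻³ / (1.08×10⁻⁴ × 1.15) = 30.9 m/s

30.9 m/s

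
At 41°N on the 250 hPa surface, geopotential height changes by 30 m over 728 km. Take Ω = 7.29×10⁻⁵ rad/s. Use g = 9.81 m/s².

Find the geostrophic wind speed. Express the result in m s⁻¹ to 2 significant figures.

4.2 m s⁻¹

Coriolis parameter at 41°N:
f = 2Ω sin φ = 2 × 7.29×10⁻⁵ × sin 41° = 9.57×10⁻⁵ s⁻¹
Height gradient: |∂Z/∂n| = 30 m / 728000 m = 4.12×10⁻⁵
On a pressure surface, geostrophic balance gives V_g = (g/f)|∂Z/∂n|:
V_g = 9.81 × 4.12×10⁻⁵ / 9.57×10⁻⁵ = 4.23 m/s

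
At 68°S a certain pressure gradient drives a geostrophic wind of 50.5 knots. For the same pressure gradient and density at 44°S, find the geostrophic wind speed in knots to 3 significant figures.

With the same pressure gradient and density, V_g ∝ 1/f ∝ 1/sin φ.
V₂ = V₁ · sin φ₁ / sin φ₂ = 50.5 × sin 68° / sin 44°
V₂ = 50.5 × 0.9272/0.6947 = 67.4 knots

67.4 knots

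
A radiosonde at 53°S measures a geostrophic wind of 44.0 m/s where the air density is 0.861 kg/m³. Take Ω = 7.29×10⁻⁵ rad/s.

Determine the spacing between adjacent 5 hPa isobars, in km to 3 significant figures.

113 km

Coriolis parameter at 53°S:
f = 2Ω sin φ = 2 × 7.29×10⁻⁵ × sin 53° = 1.16×10⁻⁴ s⁻¹
Geostrophic balance rearranged: |∂P/∂n| = f ρ V_g
|∂P/∂n| = 1.16×10⁻⁴ × 0.861 × 44.0 = 4.41×10⁻³ Pa/m
Isobar spacing: Δn = ΔP/|∂P/∂n| = 500 Pa / 4.41×10⁻³ Pa/m = 113346 m ≈ 113 km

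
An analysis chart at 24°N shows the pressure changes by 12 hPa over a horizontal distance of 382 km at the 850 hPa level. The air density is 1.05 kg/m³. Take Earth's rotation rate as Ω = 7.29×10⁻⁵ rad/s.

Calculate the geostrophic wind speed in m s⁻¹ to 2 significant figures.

50 m s⁻¹

Coriolis parameter at 24°N:
f = 2Ω sin φ = 2 × 7.29×10⁻⁵ × sin 24° = 5.93×10⁻⁵ s⁻¹
Pressure gradient: |∂P/∂n| = 1200 Pa / 382000 m = 3.14×10⁻³ Pa/m
Geostrophic balance (pressure-gradient force = Coriolis force):
V_g = (1/(fρ)) |∂P/∂n| = 3.14×10⁻³ / (5.93×10⁻⁵ × 1.05) = 50.4 m/s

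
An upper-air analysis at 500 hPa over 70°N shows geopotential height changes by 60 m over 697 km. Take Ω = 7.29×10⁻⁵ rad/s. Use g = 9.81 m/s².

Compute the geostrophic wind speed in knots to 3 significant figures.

12.0 knots

Coriolis parameter at 70°N:
f = 2Ω sin φ = 2 × 7.29×10⁻⁵ × sin 70° = 1.37×10⁻⁴ s⁻¹
Height gradient: |∂Z/∂n| = 60 m / 697000 m = 8.61×10⁻⁵
On a pressure surface, geostrophic balance gives V_g = (g/f)|∂Z/∂n|:
V_g = 9.81 × 8.61×10⁻⁵ / 1.37×10⁻⁴ = 6.16 m/s
Converting: 6.16 m/s × 1.944 = 12.0 knots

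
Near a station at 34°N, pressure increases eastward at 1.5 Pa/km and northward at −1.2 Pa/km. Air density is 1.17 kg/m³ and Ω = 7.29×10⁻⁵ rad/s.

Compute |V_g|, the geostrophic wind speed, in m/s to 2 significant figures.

20 m/s

Coriolis parameter at 34°N:
f = 2Ω sin φ = 2 × 7.29×10⁻⁵ × sin 34° = 8.15×10⁻⁵ s⁻¹
Component geostrophic relations (x east, y north):
u_g = −(1/(fρ)) ∂P/∂y,  v_g = (1/(fρ)) ∂P/∂x
u_g = −(−1.2×10⁻³)/(8.15×10⁻⁵ × 1.17) = 12.6 m/s;  v_g = (1.5×10⁻³)/(8.15×10⁻⁵ × 1.17) = 15.7 m/s
|V_g| = √(u_g² + v_g²) = 20.1 m/s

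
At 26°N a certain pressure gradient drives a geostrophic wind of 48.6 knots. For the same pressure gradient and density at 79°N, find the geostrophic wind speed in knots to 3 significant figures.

21.7 knots

With the same pressure gradient and density, V_g ∝ 1/f ∝ 1/sin φ.
V₂ = V₁ · sin φ₁ / sin φ₂ = 48.6 × sin 26° / sin 79°
V₂ = 48.6 × 0.4384/0.9816 = 21.7 knots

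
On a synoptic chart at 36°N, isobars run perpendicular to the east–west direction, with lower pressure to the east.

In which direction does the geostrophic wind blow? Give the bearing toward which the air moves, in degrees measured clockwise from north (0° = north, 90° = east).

180°

The pressure-gradient force points toward the east (bearing 090°).
Geostrophic balance: in the Northern Hemisphere the Coriolis force deflects motion to the right, so the geostrophic wind blows 90° to the right of the pressure-gradient force (low pressure on the left).
Rotating 090° by 90° clockwise gives 180° — the wind blows toward the south.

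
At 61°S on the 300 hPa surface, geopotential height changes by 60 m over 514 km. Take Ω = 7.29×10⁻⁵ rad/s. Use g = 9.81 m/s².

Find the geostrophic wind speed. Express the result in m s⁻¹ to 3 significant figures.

8.98 m s⁻¹

Coriolis parameter at 61°S:
f = 2Ω sin φ = 2 × 7.29×10⁻⁵ × sin 61° = 1.28×10⁻⁴ s⁻¹
Height gradient: |∂Z/∂n| = 60 m / 514000 m = 1.17×10⁻⁴
On a pressure surface, geostrophic balance gives V_g = (g/f)|∂Z/∂n|:
V_g = 9.81 × 1.17×10⁻⁴ / 1.28×10⁻⁴ = 8.98 m/s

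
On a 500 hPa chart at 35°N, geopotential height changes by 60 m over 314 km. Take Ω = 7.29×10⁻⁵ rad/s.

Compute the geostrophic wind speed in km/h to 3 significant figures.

80.7 km/h

Coriolis parameter at 35°N:
f = 2Ω sin φ = 2 × 7.29×10⁻⁵ × sin 35° = 8.36×10⁻⁵ s⁻¹
Height gradient: |∂Z/∂n| = 60 m / 314000 m = 1.91×10⁻⁴
On a pressure surface, geostrophic balance gives V_g = (g/f)|∂Z/∂n|:
V_g = 9.81 × 1.91×10⁻⁴ / 8.36×10⁻⁵ = 22.4 m/s
Converting: 22.4 m/s × 3.6 = 80.7 km/h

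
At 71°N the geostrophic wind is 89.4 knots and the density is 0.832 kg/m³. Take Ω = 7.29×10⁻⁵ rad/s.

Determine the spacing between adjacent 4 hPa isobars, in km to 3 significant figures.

Coriolis parameter at 71°N:
f = 2Ω sin φ = 2 × 7.29×10⁻⁵ × sin 71° = 1.38×10⁻⁴ s⁻¹
Wind speed in SI: 89.4 knots = 46.0 m/s
Geostrophic balance rearranged: |∂P/∂n| = f ρ V_g
|∂P/∂n| = 1.38×10⁻⁴ × 0.832 × 46.0 = 5.28×10⁻³ Pa/m
Isobar spacing: Δn = ΔP/|∂P/∂n| = 400 Pa / 5.28×10⁻³ Pa/m = 75829 m ≈ 75.8 km

75.8 km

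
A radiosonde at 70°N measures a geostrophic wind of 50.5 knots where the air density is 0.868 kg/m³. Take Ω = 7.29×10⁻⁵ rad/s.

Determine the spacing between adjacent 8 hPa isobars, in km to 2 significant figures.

Coriolis parameter at 70°N:
f = 2Ω sin φ = 2 × 7.29×10⁻⁵ × sin 70° = 1.37×10⁻⁴ s⁻¹
Wind speed in SI: 50.5 knots = 26.0 m/s
Geostrophic balance rearranged: |∂P/∂n| = f ρ V_g
|∂P/∂n| = 1.37×10⁻⁴ × 0.868 × 26.0 = 3.09×10⁻³ Pa/m
Isobar spacing: Δn = ΔP/|∂P/∂n| = 800 Pa / 3.09×10⁻³ Pa/m = 258939 m ≈ 260 km

260 km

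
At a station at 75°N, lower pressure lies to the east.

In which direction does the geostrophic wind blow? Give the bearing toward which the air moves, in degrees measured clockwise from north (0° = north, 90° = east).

The pressure-gradient force points toward the east (bearing 090°).
Geostrophic balance: in the Northern Hemisphere the Coriolis force deflects motion to the right, so the geostrophic wind blows 90° to the right of the pressure-gradient force (low pressure on the left).
Rotating 090° by 90° clockwise gives 180° — the wind blows toward the south.

180°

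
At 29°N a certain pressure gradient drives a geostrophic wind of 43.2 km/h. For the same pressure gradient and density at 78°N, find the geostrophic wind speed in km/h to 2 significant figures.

With the same pressure gradient and density, V_g ∝ 1/f ∝ 1/sin φ.
V₂ = V₁ · sin φ₁ / sin φ₂ = 43.2 × sin 29° / sin 78°
V₂ = 43.2 × 0.4848/0.9781 = 21 km/h

21 km/h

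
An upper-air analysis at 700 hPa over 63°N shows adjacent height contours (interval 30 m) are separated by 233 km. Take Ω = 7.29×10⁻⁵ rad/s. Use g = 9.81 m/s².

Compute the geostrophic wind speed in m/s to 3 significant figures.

Coriolis parameter at 63°N:
f = 2Ω sin φ = 2 × 7.29×10⁻⁵ × sin 63° = 1.30×10⁻⁴ s⁻¹
Height gradient: |∂Z/∂n| = 30 m / 233000 m = 1.29×10⁻⁴
On a pressure surface, geostrophic balance gives V_g = (g/f)|∂Z/∂n|:
V_g = 9.81 × 1.29×10⁻⁴ / 1.30×10⁻⁴ = 9.72 m/s

9.72 m/s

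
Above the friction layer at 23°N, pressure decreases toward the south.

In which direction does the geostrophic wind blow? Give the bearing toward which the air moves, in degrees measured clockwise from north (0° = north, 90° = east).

The pressure-gradient force points toward the south (bearing 180°).
Geostrophic balance: in the Northern Hemisphere the Coriolis force deflects motion to the right, so the geostrophic wind blows 90° to the right of the pressure-gradient force (low pressure on the left).
Rotating 180° by 90° clockwise gives 270° — the wind blows toward the west.

270°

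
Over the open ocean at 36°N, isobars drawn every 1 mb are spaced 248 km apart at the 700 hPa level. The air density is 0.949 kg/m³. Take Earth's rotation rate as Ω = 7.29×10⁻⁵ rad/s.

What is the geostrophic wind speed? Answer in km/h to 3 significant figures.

17.8 km/h

Coriolis parameter at 36°N:
f = 2Ω sin φ = 2 × 7.29×10⁻⁵ × sin 36° = 8.57×10⁻⁵ s⁻¹
Pressure gradient: |∂P/∂n| = 100 Pa / 248000 m = 4.03×10⁻⁴ Pa/m
Geostrophic balance (pressure-gradient force = Coriolis force):
V_g = (1/(fρ)) |∂P/∂n| = 4.03×10⁻⁴ / (8.57×10⁻⁵ × 0.949) = 4.96 m/s
Converting: 4.96 m/s × 3.6 = 17.8 km/h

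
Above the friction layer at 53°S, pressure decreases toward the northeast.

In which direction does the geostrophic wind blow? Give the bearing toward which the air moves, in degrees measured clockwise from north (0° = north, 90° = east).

The pressure-gradient force points toward the northeast (bearing 045°).
Geostrophic balance: in the Southern Hemisphere the Coriolis force deflects motion to the left, so the geostrophic wind blows 90° to the left of the pressure-gradient force (low pressure on the right).
Rotating 045° by 90° counterclockwise gives 315° — the wind blows toward the northwest.

315°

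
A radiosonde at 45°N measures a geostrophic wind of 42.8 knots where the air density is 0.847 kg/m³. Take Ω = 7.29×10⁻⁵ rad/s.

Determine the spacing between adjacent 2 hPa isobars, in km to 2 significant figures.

100 km

Coriolis parameter at 45°N:
f = 2Ω sin φ = 2 × 7.29×10⁻⁵ × sin 45° = 1.03×10⁻⁴ s⁻¹
Wind speed in SI: 42.8 knots = 22.0 m/s
Geostrophic balance rearranged: |∂P/∂n| = f ρ V_g
|∂P/∂n| = 1.03×10⁻⁴ × 0.847 × 22.0 = 1.92×10⁻³ Pa/m
Isobar spacing: Δn = ΔP/|∂P/∂n| = 200 Pa / 1.92×10⁻³ Pa/m = 104021 m ≈ 100 km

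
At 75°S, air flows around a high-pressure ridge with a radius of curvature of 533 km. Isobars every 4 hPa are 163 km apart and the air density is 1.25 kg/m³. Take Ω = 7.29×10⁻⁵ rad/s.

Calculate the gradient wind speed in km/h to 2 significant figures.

67 km/h

Coriolis parameter at 75°S:
f = 2Ω sin φ = 2 × 7.29×10⁻⁵ × sin 75° = 1.41×10⁻⁴ s⁻¹
Pressure gradient: |∂P/∂n| = 400 Pa / 163000 m = 2.45×10⁻³ Pa/m
Geostrophic speed: V_g = |∂P/∂n|/(fρ) = 2.45×10⁻³/(1.41×10⁻⁴ × 1.25) = 13.9 m/s
Around a high, pressure-gradient force acts outward with centrifugal, so Coriolis balances both:
fV = (1/ρ)|∂P/∂n| + V²/R  →  V² − fR·V + fR·V_g = 0
With fR = 1.41×10⁻⁴ × 533×10³ m = 75.1 m/s:
V = [fR − √((fR)² − 4 fR V_g)]/2 = [75.1 − √(75.1² − 4×75.1×13.9)]/2 = 18.5 m/s
Supergeostrophic (V > V_g = 13.9 m/s), as expected around a high.
Converting: 18.5 m/s × 3.6 = 67 km/h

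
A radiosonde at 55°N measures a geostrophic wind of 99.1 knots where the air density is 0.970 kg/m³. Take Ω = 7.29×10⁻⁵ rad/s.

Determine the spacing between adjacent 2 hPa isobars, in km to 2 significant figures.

34 km

Coriolis parameter at 55°N:
f = 2Ω sin φ = 2 × 7.29×10⁻⁵ × sin 55° = 1.19×10⁻⁴ s⁻¹
Wind speed in SI: 99.1 knots = 51.0 m/s
Geostrophic balance rearranged: |∂P/∂n| = f ρ V_g
|∂P/∂n| = 1.19×10⁻⁴ × 0.970 × 51.0 = 5.91×10⁻³ Pa/m
Isobar spacing: Δn = ΔP/|∂P/∂n| = 200 Pa / 5.91×10⁻³ Pa/m = 33863 m ≈ 34 km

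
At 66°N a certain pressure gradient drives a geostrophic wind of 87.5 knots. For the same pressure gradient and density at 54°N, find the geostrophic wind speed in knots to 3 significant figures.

With the same pressure gradient and density, V_g ∝ 1/f ∝ 1/sin φ.
V₂ = V₁ · sin φ₁ / sin φ₂ = 87.5 × sin 66° / sin 54°
V₂ = 87.5 × 0.9135/0.8090 = 98.8 knots

98.8 knots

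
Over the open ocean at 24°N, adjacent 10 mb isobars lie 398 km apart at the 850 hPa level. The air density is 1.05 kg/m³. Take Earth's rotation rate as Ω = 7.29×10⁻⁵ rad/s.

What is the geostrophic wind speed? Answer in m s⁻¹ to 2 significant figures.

Coriolis parameter at 24°N:
f = 2Ω sin φ = 2 × 7.29×10⁻⁵ × sin 24° = 5.93×10⁻⁵ s⁻¹
Pressure gradient: |∂P/∂n| = 1000 Pa / 398000 m = 2.51×10⁻³ Pa/m
Geostrophic balance (pressure-gradient force = Coriolis force):
V_g = (1/(fρ)) |∂P/∂n| = 2.51×10⁻³ / (5.93×10⁻⁵ × 1.05) = 40.4 m/s

40 m s⁻¹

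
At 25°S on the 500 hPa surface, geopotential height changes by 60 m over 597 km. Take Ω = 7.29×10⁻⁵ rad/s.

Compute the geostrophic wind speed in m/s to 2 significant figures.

16 m/s

Coriolis parameter at 25°S:
f = 2Ω sin φ = 2 × 7.29×10⁻⁵ × sin 25° = 6.16×10⁻⁵ s⁻¹
Height gradient: |∂Z/∂n| = 60 m / 597000 m = 1.01×10⁻⁴
On a pressure surface, geostrophic balance gives V_g = (g/f)|∂Z/∂n|:
V_g = 9.81 × 1.01×10⁻⁴ / 6.16×10⁻⁵ = 16.0 m/s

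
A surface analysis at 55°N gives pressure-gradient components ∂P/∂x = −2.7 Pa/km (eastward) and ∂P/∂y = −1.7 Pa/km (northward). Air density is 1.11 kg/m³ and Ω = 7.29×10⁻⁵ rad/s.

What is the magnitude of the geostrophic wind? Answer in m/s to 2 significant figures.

Coriolis parameter at 55°N:
f = 2Ω sin φ = 2 × 7.29×10⁻⁵ × sin 55° = 1.19×10⁻⁴ s⁻¹
Component geostrophic relations (x east, y north):
u_g = −(1/(fρ)) ∂P/∂y,  v_g = (1/(fρ)) ∂P/∂x
u_g = −(−1.7×10⁻³)/(1.19×10⁻⁴ × 1.11) = 12.8 m/s;  v_g = (−2.7×10⁻³)/(1.19×10⁻⁴ × 1.11) = −20.4 m/s
|V_g| = √(u_g² + v_g²) = 24.1 m/s

24 m/s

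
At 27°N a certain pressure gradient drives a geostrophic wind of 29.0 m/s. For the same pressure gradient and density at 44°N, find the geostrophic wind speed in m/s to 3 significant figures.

19.0 m/s

With the same pressure gradient and density, V_g ∝ 1/f ∝ 1/sin φ.
V₂ = V₁ · sin φ₁ / sin φ₂ = 29.0 × sin 27° / sin 44°
V₂ = 29.0 × 0.4540/0.6947 = 19.0 m/s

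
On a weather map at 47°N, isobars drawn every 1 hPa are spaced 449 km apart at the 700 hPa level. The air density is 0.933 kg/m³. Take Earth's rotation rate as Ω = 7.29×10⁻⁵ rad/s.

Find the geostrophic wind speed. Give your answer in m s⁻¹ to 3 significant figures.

2.24 m s⁻¹

Coriolis parameter at 47°N:
f = 2Ω sin φ = 2 × 7.29×10⁻⁵ × sin 47° = 1.07×10⁻⁴ s⁻¹
Pressure gradient: |∂P/∂n| = 100 Pa / 449000 m = 2.23×10⁻⁴ Pa/m
Geostrophic balance (pressure-gradient force = Coriolis force):
V_g = (1/(fρ)) |∂P/∂n| = 2.23×10⁻⁴ / (1.07×10⁻⁴ × 0.933) = 2.24 m/s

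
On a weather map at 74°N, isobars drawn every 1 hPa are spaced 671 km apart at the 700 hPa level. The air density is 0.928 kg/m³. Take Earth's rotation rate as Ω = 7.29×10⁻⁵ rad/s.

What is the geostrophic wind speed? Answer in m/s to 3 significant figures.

1.15 m/s

Coriolis parameter at 74°N:
f = 2Ω sin φ = 2 × 7.29×10⁻⁵ × sin 74° = 1.40×10⁻⁴ s⁻¹
Pressure gradient: |∂P/∂n| = 100 Pa / 671000 m = 1.49×10⁻⁴ Pa/m
Geostrophic balance (pressure-gradient force = Coriolis force):
V_g = (1/(fρ)) |∂P/∂n| = 1.49×10⁻⁴ / (1.40×10⁻⁴ × 0.928) = 1.15 m/s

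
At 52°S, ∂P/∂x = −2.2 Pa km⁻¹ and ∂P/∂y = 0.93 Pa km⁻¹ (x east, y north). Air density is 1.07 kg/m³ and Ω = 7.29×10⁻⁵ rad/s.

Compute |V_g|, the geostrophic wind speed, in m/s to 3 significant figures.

19.4 m/s

Coriolis parameter at 52°S:
f = 2Ω sin φ = 2 × 7.29×10⁻⁵ × sin 52° = 1.15×10⁻⁴ s⁻¹
In the Southern Hemisphere f is negative: f = −1.15×10⁻⁴ s⁻¹.
Component geostrophic relations (x east, y north):
u_g = −(1/(fρ)) ∂P/∂y,  v_g = (1/(fρ)) ∂P/∂x
u_g = −(0.93×10⁻³)/(−1.15×10⁻⁴ × 1.07) = 7.57 m/s;  v_g = (−2.2×10⁻³)/(−1.15×10⁻⁴ × 1.07) = 17.9 m/s
|V_g| = √(u_g² + v_g²) = 19.4 m/s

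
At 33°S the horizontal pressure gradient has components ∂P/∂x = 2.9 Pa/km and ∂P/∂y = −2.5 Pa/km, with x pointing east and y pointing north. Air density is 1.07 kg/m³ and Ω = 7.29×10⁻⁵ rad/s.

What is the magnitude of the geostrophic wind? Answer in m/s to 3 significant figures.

45.1 m/s

Coriolis parameter at 33°S:
f = 2Ω sin φ = 2 × 7.29×10⁻⁵ × sin 33° = 7.94×10⁻⁵ s⁻¹
In the Southern Hemisphere f is negative: f = −7.94×10⁻⁵ s⁻¹.
Component geostrophic relations (x east, y north):
u_g = −(1/(fρ)) ∂P/∂y,  v_g = (1/(fρ)) ∂P/∂x
u_g = −(−2.5×10⁻³)/(−7.94×10⁻⁵ × 1.07) = −29.4 m/s;  v_g = (2.9×10⁻³)/(−7.94×10⁻⁵ × 1.07) = −34.1 m/s
|V_g| = √(u_g² + v_g²) = 45.1 m/s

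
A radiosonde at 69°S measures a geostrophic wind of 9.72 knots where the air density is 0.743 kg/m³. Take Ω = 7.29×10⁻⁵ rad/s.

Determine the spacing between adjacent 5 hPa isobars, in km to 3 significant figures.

Coriolis parameter at 69°S:
f = 2Ω sin φ = 2 × 7.29×10⁻⁵ × sin 69° = 1.36×10⁻⁴ s⁻¹
Wind speed in SI: 9.72 knots = 5.00 m/s
Geostrophic balance rearranged: |∂P/∂n| = f ρ V_g
|∂P/∂n| = 1.36×10⁻⁴ × 0.743 × 5.00 = 5.06×10⁻⁴ Pa/m
Isobar spacing: Δn = ΔP/|∂P/∂n| = 500 Pa / 5.06×10⁻⁴ Pa/m = 988707 m ≈ 989 km

989 km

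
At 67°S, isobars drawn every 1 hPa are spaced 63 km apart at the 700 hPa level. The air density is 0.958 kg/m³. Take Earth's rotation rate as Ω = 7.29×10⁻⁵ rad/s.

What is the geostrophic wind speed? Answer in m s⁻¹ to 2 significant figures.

12 m s⁻¹

Coriolis parameter at 67°S:
f = 2Ω sin φ = 2 × 7.29×10⁻⁵ × sin 67° = 1.34×10⁻⁴ s⁻¹
Pressure gradient: |∂P/∂n| = 100 Pa / 63000 m = 1.59×10⁻³ Pa/m
Geostrophic balance (pressure-gradient force = Coriolis force):
V_g = (1/(fρ)) |∂P/∂n| = 1.59×10⁻³ / (1.34×10⁻⁴ × 0.958) = 12.3 m/s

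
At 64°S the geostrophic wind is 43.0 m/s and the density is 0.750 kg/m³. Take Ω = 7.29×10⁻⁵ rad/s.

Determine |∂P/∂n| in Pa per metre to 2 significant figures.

4.2×10⁻³ Pa/m

Coriolis parameter at 64°S:
f = 2Ω sin φ = 2 × 7.29×10⁻⁵ × sin 64° = 1.31×10⁻⁴ s⁻¹
Geostrophic balance rearranged: |∂P/∂n| = f ρ V_g
|∂P/∂n| = 1.31×10⁻⁴ × 0.750 × 43.0 = 4.23×10⁻³ Pa/m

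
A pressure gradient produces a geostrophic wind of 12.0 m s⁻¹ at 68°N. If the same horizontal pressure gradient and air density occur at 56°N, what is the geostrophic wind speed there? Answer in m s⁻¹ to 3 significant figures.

With the same pressure gradient and density, V_g ∝ 1/f ∝ 1/sin φ.
V₂ = V₁ · sin φ₁ / sin φ₂ = 12.0 × sin 68° / sin 56°
V₂ = 12.0 × 0.9272/0.8290 = 13.4 m s⁻¹

13.4 m s⁻¹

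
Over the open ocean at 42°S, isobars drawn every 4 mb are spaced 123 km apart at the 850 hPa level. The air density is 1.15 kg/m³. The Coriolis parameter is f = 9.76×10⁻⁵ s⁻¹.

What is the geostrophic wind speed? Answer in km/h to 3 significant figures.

104 km/h

Pressure gradient: |∂P/∂n| = 400 Pa / 123000 m = 3.25×10⁻³ Pa/m
Geostrophic balance (pressure-gradient force = Coriolis force):
V_g = (1/(fρ)) |∂P/∂n| = 3.25×10⁻³ / (9.76×10⁻⁵ × 1.15) = 29.0 m/s
Converting: 29.0 m/s × 3.6 = 104 km/h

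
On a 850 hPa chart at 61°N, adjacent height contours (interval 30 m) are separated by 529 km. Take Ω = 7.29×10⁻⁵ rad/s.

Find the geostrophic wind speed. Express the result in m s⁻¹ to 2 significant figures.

4.4 m s⁻¹

Coriolis parameter at 61°N:
f = 2Ω sin φ = 2 × 7.29×10⁻⁵ × sin 61° = 1.28×10⁻⁴ s⁻¹
Height gradient: |∂Z/∂n| = 30 m / 529000 m = 5.67×10⁻⁵
On a pressure surface, geostrophic balance gives V_g = (g/f)|∂Z/∂n|:
V_g = 9.81 × 5.67×10⁻⁵ / 1.28×10⁻⁴ = 4.36 m/s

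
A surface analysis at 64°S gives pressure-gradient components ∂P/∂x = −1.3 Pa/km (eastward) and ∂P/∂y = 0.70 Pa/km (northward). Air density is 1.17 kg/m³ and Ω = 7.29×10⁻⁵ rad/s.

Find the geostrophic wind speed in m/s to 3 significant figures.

Coriolis parameter at 64°S:
f = 2Ω sin φ = 2 × 7.29×10⁻⁵ × sin 64° = 1.31×10⁻⁴ s⁻¹
In the Southern Hemisphere f is negative: f = −1.31×10⁻⁴ s⁻¹.
Component geostrophic relations (x east, y north):
u_g = −(1/(fρ)) ∂P/∂y,  v_g = (1/(fρ)) ∂P/∂x
u_g = −(0.70×10⁻³)/(−1.31×10⁻⁴ × 1.17) = 4.57 m/s;  v_g = (−1.3×10⁻³)/(−1.31×10⁻⁴ × 1.17) = 8.48 m/s
|V_g| = √(u_g² + v_g²) = 9.63 m/s

9.63 m/s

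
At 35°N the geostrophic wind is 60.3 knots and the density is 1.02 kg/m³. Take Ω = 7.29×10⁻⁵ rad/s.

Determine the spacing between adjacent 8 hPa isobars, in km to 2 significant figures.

Coriolis parameter at 35°N:
f = 2Ω sin φ = 2 × 7.29×10⁻⁵ × sin 35° = 8.36×10⁻⁵ s⁻¹
Wind speed in SI: 60.3 knots = 31.0 m/s
Geostrophic balance rearranged: |∂P/∂n| = f ρ V_g
|∂P/∂n| = 8.36×10⁻⁵ × 1.02 × 31.0 = 2.65×10⁻³ Pa/m
Isobar spacing: Δn = ΔP/|∂P/∂n| = 800 Pa / 2.65×10⁻³ Pa/m = 302333 m ≈ 300 km

300 km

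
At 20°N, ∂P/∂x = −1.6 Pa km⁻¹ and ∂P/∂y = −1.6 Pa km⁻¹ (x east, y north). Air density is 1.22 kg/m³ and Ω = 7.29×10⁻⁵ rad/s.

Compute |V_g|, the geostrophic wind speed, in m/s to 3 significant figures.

Coriolis parameter at 20°N:
f = 2Ω sin φ = 2 × 7.29×10⁻⁵ × sin 20° = 4.99×10⁻⁵ s⁻¹
Component geostrophic relations (x east, y north):
u_g = −(1/(fρ)) ∂P/∂y,  v_g = (1/(fρ)) ∂P/∂x
u_g = −(−1.6×10⁻³)/(4.99×10⁻⁵ × 1.22) = 26.3 m/s;  v_g = (−1.6×10⁻³)/(4.99×10⁻⁵ × 1.22) = −26.3 m/s
|V_g| = √(u_g² + v_g²) = 37.2 m/s

37.2 m/s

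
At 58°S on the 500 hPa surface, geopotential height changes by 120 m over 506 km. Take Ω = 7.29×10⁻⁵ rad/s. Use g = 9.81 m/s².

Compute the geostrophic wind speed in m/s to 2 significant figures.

Coriolis parameter at 58°S:
f = 2Ω sin φ = 2 × 7.29×10⁻⁵ × sin 58° = 1.24×10⁻⁴ s⁻¹
Height gradient: |∂Z/∂n| = 120 m / 506000 m = 2.37×10⁻⁴
On a pressure surface, geostrophic balance gives V_g = (g/f)|∂Z/∂n|:
V_g = 9.81 × 2.37×10⁻⁴ / 1.24×10⁻⁴ = 18.8 m/s

19 m/s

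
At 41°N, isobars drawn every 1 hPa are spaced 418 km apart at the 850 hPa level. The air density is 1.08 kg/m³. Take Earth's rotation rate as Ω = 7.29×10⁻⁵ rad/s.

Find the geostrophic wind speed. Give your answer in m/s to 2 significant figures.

2.3 m/s

Coriolis parameter at 41°N:
f = 2Ω sin φ = 2 × 7.29×10⁻⁵ × sin 41° = 9.57×10⁻⁵ s⁻¹
Pressure gradient: |∂P/∂n| = 100 Pa / 418000 m = 2.39×10⁻⁴ Pa/m
Geostrophic balance (pressure-gradient force = Coriolis force):
V_g = (1/(fρ)) |∂P/∂n| = 2.39×10⁻⁴ / (9.57×10⁻⁵ × 1.08) = 2.32 m/s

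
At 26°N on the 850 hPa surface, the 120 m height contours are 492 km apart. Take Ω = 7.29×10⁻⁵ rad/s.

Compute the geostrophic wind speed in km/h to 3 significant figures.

135 km/h

Coriolis parameter at 26°N:
f = 2Ω sin φ = 2 × 7.29×10⁻⁵ × sin 26° = 6.39×10⁻⁵ s⁻¹
Height gradient: |∂Z/∂n| = 120 m / 492000 m = 2.44×10⁻⁴
On a pressure surface, geostrophic balance gives V_g = (g/f)|∂Z/∂n|:
V_g = 9.81 × 2.44×10⁻⁴ / 6.39×10⁻⁵ = 37.4 m/s
Converting: 37.4 m/s × 3.6 = 135 km/h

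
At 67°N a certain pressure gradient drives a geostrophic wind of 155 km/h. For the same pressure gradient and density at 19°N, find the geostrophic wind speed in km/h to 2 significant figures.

440 km/h

With the same pressure gradient and density, V_g ∝ 1/f ∝ 1/sin φ.
V₂ = V₁ · sin φ₁ / sin φ₂ = 155 × sin 67° / sin 19°
V₂ = 155 × 0.9205/0.3256 = 440 km/h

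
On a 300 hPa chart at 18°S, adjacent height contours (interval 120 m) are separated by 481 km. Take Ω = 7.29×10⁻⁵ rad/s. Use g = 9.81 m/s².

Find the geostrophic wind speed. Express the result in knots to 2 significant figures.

Coriolis parameter at 18°S:
f = 2Ω sin φ = 2 × 7.29×10⁻⁵ × sin 18° = 4.51×10⁻⁵ s⁻¹
Height gradient: |∂Z/∂n| = 120 m / 481000 m = 2.49×10⁻⁴
On a pressure surface, geostrophic balance gives V_g = (g/f)|∂Z/∂n|:
V_g = 9.81 × 2.49×10⁻⁴ / 4.51×10⁻⁵ = 54.3 m/s
Converting: 54.3 m/s × 1.944 = 110 knots

110 knots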